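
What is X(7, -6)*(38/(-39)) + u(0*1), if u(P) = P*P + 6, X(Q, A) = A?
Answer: 154/13 ≈ 11.846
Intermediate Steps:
u(P) = 6 + P**2 (u(P) = P**2 + 6 = 6 + P**2)
X(7, -6)*(38/(-39)) + u(0*1) = -228/(-39) + (6 + (0*1)**2) = -228*(-1)/39 + (6 + 0**2) = -6*(-38/39) + (6 + 0) = 76/13 + 6 = 154/13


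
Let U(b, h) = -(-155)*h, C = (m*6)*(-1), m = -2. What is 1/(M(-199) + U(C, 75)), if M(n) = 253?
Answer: 1/11878 ≈ 8.4189e-5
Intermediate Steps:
C = 12 (C = -2*6*(-1) = -12*(-1) = 12)
U(b, h) = 155*h
1/(M(-199) + U(C, 75)) = 1/(253 + 155*75) = 1/(253 + 11625) = 1/11878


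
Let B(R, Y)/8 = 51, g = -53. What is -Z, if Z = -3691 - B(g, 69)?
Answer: 4099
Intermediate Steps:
B(R, Y) = 408 (B(R, Y) = 8*51 = 408)
Z = -4099 (Z = -3691 - 1*408 = -3691 - 408 = -4099)
-Z = -1*(-4099) = 4099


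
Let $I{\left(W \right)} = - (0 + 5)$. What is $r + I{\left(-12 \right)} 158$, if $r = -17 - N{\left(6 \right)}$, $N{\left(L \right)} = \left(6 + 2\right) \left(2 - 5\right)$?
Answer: $-783$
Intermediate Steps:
$N{\left(L \right)} = -24$ ($N{\left(L \right)} = 8 \left(-3\right) = -24$)
$I{\left(W \right)} = -5$ ($I{\left(W \right)} = \left(-1\right) 5 = -5$)
$r = 7$ ($r = -17 - -24 = -17 + 24 = 7$)
$r + I{\left(-12 \right)} 158 = 7 - 790 = -783$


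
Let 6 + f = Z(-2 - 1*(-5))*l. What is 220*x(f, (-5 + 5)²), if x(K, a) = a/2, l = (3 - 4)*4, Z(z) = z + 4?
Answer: 0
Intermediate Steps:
Z(z) = 4 + z
l = -4 (l = -1*4 = -4)
f = -34 (f = -6 + (4 + (-2 - 1*(-5)))*(-4) = -6 + (4 + (-2 + 5))*(-4) = -6 + (4 + 3)*(-4) = -6 + 7*(-4) = -6 - 28 = -34)
x(K, a) = a/2
220*x(f, (-5 + 5)²) = 220*((-5 + 5)²/2) = 220*((½)*0²) = 220*((½)*0) = 220*0 = 0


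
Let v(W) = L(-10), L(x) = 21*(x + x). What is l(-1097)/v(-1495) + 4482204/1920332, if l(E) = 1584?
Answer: -24151671/16802905 ≈ -1.4374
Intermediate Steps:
L(x) = 42*x (L(x) = 21*(2*x) = 42*x)
v(W) = -420 (v(W) = 42*(-10) = -420)
l(-1097)/v(-1495) + 4482204/1920332 = 1584/(-420) + 4482204/1920332 = 1584*(-1/420) + 4482204*(1/1920332) = -132/35 + 1120551/480083 = -24151671/16802905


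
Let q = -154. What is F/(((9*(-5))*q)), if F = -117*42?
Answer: -39/55 ≈ -0.70909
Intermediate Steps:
F = -4914
F/(((9*(-5))*q)) = -4914/((9*(-5))*(-154)) = -4914/((-45*(-154))) = -4914/6930 = -4914*1/6930 = -39/55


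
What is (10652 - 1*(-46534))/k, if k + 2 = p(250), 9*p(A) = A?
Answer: 257337/116 ≈ 2218.4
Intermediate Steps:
p(A) = A/9
k = 232/9 (k = -2 + (1/9)*250 = -2 + 250/9 = 232/9 ≈ 25.778)
(10652 - 1*(-46534))/k = (10652 - 1*(-46534))/(232/9) = (10652 + 46534)*(9/232) = 57186*(9/232) = 257337/116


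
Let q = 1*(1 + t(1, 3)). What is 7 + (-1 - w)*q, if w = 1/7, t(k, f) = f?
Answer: 17/7 ≈ 2.4286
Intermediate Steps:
w = ⅐ ≈ 0.14286
q = 4 (q = 1*(1 + 3) = 1*4 = 4)
7 + (-1 - w)*q = 7 + (-1 - 1*⅐)*4 = 7 + (-1 - ⅐)*4 = 7 - 8/7*4 = 7 - 32/7 = 17/7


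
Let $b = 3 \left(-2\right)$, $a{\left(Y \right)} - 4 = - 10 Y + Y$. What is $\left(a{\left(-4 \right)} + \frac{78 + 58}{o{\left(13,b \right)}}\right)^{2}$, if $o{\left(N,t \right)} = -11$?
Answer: $\frac{92416}{121} \approx 763.77$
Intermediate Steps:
$a{\left(Y \right)} = 4 - 9 Y$ ($a{\left(Y \right)} = 4 + \left(- 10 Y + Y\right) = 4 - 9 Y$)
$b = -6$
$\left(a{\left(-4 \right)} + \frac{78 + 58}{o{\left(13,b \right)}}\right)^{2} = \left(\left(4 - -36\right) + \frac{78 + 58}{-11}\right)^{2} = \left(\left(4 + 36\right) + 136 \left(- \frac{1}{11}\right)\right)^{2} = \left(40 - \frac{136}{11}\right)^{2} = \left(\frac{304}{11}\right)^{2} = \frac{92416}{121}$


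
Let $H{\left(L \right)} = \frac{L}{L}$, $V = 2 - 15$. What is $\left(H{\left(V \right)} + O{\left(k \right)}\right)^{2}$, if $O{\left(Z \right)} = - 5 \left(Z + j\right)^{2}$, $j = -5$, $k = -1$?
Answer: $32041$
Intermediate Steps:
$V = -13$ ($V = 2 - 15 = -13$)
$H{\left(L \right)} = 1$
$O{\left(Z \right)} = - 5 \left(-5 + Z\right)^{2}$ ($O{\left(Z \right)} = - 5 \left(Z - 5\right)^{2} = - 5 \left(-5 + Z\right)^{2}$)
$\left(H{\left(V \right)} + O{\left(k \right)}\right)^{2} = \left(1 - 5 \left(-5 - 1\right)^{2}\right)^{2} = \left(1 - 5 \left(-6\right)^{2}\right)^{2} = \left(1 - 180\right)^{2} = \left(-179\right)^{2} = 32041$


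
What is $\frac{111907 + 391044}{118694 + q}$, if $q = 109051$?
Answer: $\frac{502951}{227745} \approx 2.2084$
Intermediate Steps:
$\frac{111907 + 391044}{118694 + q} = \frac{111907 + 391044}{118694 + 109051} = \frac{502951}{227745}$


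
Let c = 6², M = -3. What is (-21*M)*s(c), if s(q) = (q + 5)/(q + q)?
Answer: 287/8 ≈ 35.875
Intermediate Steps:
c = 36
s(q) = (5 + q)/(2*q) (s(q) = (5 + q)/((2*q)) = (5 + q)*(1/(2*q)) = (5 + q)/(2*q))
(-21*M)*s(c) = (-21*(-3))*((½)*(5 + 36)/36) = 63*((½)*(1/36)*41) = 63*(41/72) = 287/8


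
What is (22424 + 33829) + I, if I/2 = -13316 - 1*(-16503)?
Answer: 62627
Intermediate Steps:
I = 6374 (I = 2*(-13316 - 1*(-16503)) = 2*(-13316 + 16503) = 2*3187 = 6374)
(22424 + 33829) + I = (22424 + 33829) + 6374 = 56253 + 6374 = 62627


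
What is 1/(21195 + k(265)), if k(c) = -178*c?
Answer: -1/25975 ≈ -3.8499e-5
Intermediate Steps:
1/(21195 + k(265)) = 1/(21195 - 178*265) = 1/(21195 - 47170) = 1/(-25975) = -1/25975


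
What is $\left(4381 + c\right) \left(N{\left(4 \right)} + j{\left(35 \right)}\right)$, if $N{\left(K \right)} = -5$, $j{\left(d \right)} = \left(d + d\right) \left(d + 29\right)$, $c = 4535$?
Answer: $39899100$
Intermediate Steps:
$j{\left(d \right)} = 2 d \left(29 + d\right)$
$\left(4381 + c\right) \left(N{\left(4 \right)} + j{\left(35 \right)}\right) = \left(4381 + 4535\right) \left(-5 + 2 \cdot 35 \left(29 + 35\right)\right) = 8916 \left(-5 + 2 \cdot 35 \cdot 64\right) = 8916 \left(-5 + 4480\right) = 8916 \cdot 4475 = 39899100$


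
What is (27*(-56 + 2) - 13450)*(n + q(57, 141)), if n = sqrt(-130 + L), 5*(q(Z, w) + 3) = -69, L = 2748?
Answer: 1252272/5 - 14908*sqrt(2618) ≈ -5.1233e+5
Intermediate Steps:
q(Z, w) = -84/5 (q(Z, w) = -3 + (1/5)*(-69) = -3 - 69/5 = -84/5)
n = sqrt(2618) (n = sqrt(-130 + 2748) = sqrt(2618) ≈ 51.166)
(27*(-56 + 2) - 13450)*(n + q(57, 141)) = (27*(-56 + 2) - 13450)*(sqrt(2618) - 84/5) = (27*(-54) - 13450)*(-84/5 + sqrt(2618)) = (-1458 - 13450)*(-84/5 + sqrt(2618)) = -14908*(-84/5 + sqrt(2618)) = 1252272/5 - 14908*sqrt(2618)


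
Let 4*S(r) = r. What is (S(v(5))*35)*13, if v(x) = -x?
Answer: -2275/4 ≈ -568.75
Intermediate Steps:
S(r) = r/4
(S(v(5))*35)*13 = (((-1*5)/4)*35)*13 = (((¼)*(-5))*35)*13 = -5/4*35*13 = -175/4*13 = -2275/4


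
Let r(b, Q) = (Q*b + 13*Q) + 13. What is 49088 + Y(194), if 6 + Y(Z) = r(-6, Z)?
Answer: 50453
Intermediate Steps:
r(b, Q) = 13 + 13*Q + Q*b (r(b, Q) = (13*Q + Q*b) + 13 = 13 + 13*Q + Q*b)
Y(Z) = 7 + 7*Z (Y(Z) = -6 + (13 + 13*Z + Z*(-6)) = -6 + (13 + 13*Z - 6*Z) = -6 + (13 + 7*Z) = 7 + 7*Z)
49088 + Y(194) = 49088 + (7 + 7*194) = 49088 + (7 + 1358) = 49088 + 1365 = 50453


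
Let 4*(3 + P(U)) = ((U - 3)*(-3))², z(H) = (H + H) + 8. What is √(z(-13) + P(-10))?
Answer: √1437/2 ≈ 18.954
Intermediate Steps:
z(H) = 8 + 2*H (z(H) = 2*H + 8 = 8 + 2*H)
P(U) = -3 + (9 - 3*U)²/4 (P(U) = -3 + ((U - 3)*(-3))²/4 = -3 + ((-3 + U)*(-3))²/4 = -3 + (9 - 3*U)²/4)
√(z(-13) + P(-10)) = √((8 + 2*(-13)) + (-3 + 9*(-3 - 10)²/4)) = √((8 - 26) + (-3 + (9/4)*(-13)²)) = √(-18 + (-3 + (9/4)*169)) = √(-18 + (-3 + 1521/4)) = √(-18 + 1509/4) = √(1437/4) = √1437/2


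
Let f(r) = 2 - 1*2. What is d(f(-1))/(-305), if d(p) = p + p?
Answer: 0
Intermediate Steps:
f(r) = 0 (f(r) = 2 - 2 = 0)
d(p) = 2*p
d(f(-1))/(-305) = (2*0)/(-305) = 0*(-1/305) = 0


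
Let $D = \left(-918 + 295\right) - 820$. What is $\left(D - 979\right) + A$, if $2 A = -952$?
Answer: $-2898$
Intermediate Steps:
$A = -476$ ($A = \frac{1}{2} \left(-952\right) = -476$)
$D = -1443$ ($D = -623 - 820 = -1443$)
$\left(D - 979\right) + A = \left(-1443 - 979\right) - 476 = -2422 - 476 = -2898$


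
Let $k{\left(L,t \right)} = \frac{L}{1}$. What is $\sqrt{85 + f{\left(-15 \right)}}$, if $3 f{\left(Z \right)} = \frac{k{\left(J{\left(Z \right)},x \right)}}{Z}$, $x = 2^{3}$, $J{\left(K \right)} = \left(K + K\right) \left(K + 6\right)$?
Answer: $\sqrt{79} \approx 8.8882$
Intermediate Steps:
$J{\left(K \right)} = 2 K \left(6 + K\right)$
$x = 8$
$k{\left(L,t \right)} = L$ ($k{\left(L,t \right)} = L 1 = L$)
$f{\left(Z \right)} = 4 + \frac{2 Z}{3}$ ($f{\left(Z \right)} = \frac{2 Z \left(6 + Z\right) \frac{1}{Z}}{3} = \frac{12 + 2 Z}{3} = 4 + \frac{2 Z}{3}$)
$\sqrt{85 + f{\left(-15 \right)}} = \sqrt{85 + \left(4 + \frac{2}{3} \left(-15\right)\right)} = \sqrt{85 + \left(4 - 10\right)} = \sqrt{85 - 6} = \sqrt{79}$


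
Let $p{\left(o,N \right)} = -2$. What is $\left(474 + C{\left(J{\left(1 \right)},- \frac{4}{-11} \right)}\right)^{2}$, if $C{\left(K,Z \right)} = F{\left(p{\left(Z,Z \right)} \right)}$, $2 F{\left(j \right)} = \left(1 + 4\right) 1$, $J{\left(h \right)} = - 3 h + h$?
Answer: $\frac{908209}{4} \approx 2.2705 \cdot 10^{5}$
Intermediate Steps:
$J{\left(h \right)} = - 2 h$
$F{\left(j \right)} = \frac{5}{2}$ ($F{\left(j \right)} = \frac{\left(1 + 4\right) 1}{2} = \frac{5 \cdot 1}{2} = \frac{1}{2} \cdot 5 = \frac{5}{2}$)
$C{\left(K,Z \right)} = \frac{5}{2}$
$\left(474 + C{\left(J{\left(1 \right)},- \frac{4}{-11} \right)}\right)^{2} = \left(474 + \frac{5}{2}\right)^{2} = \left(\frac{953}{2}\right)^{2} = \frac{908209}{4}$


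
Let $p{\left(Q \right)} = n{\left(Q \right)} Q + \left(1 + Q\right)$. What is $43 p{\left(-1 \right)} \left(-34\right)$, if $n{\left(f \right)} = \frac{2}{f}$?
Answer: $-2924$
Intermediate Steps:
$p{\left(Q \right)} = 3 + Q$ ($p{\left(Q \right)} = \frac{2}{Q} Q + \left(1 + Q\right) = 2 + \left(1 + Q\right) = 3 + Q$)
$43 p{\left(-1 \right)} \left(-34\right) = 43 \left(3 - 1\right) \left(-34\right) = 43 \cdot 2 \left(-34\right) = 86 \left(-34\right) = -2924$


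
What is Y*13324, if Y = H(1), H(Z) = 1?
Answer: 13324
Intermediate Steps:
Y = 1
Y*13324 = 1*13324 = 13324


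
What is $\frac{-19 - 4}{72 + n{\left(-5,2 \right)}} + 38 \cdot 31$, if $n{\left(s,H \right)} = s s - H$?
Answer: $\frac{111887}{95} \approx 1177.8$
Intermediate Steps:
$n{\left(s,H \right)} = s^{2} - H$
$\frac{-19 - 4}{72 + n{\left(-5,2 \right)}} + 38 \cdot 31 = \frac{-19 - 4}{72 + \left(\left(-5\right)^{2} - 2\right)} + 38 \cdot 31 = - \frac{23}{72 + \left(25 - 2\right)} + 1178 = - \frac{23}{72 + 23} + 1178 = - \frac{23}{95} + 1178 = \frac{111887}{95}$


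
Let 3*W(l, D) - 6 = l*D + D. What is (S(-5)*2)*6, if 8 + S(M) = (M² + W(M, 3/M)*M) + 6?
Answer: 108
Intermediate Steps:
W(l, D) = 2 + D/3 + D*l/3 (W(l, D) = 2 + (l*D + D)/3 = 2 + (D*l + D)/3 = 2 + (D + D*l)/3 = 2 + (D/3 + D*l/3) = 2 + D/3 + D*l/3)
S(M) = -2 + M² + M*(3 + 1/M) (S(M) = -8 + ((M² + (2 + (3/M)/3 + (3/M)*M/3)*M) + 6) = -8 + ((M² + (2 + 1/M + 1)*M) + 6) = -8 + ((M² + (3 + 1/M)*M) + 6) = -8 + ((M² + M*(3 + 1/M)) + 6) = -8 + (6 + M² + M*(3 + 1/M)) = -2 + M² + M*(3 + 1/M))
(S(-5)*2)*6 = ((-1 + (-5)² + 3*(-5))*2)*6 = ((-1 + 25 - 15)*2)*6 = (9*2)*6 = 18*6 = 108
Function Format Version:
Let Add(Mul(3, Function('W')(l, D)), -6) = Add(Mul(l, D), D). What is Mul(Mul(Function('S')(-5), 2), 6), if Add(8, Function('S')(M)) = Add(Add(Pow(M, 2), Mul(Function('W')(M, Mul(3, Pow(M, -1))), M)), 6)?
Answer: 108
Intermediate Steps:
Function('W')(l, D) = Add(2, Mul(Rational(1, 3), D), Mul(Rational(1, 3), D, l)) (Function('W')(l, D) = Add(2, Mul(Rational(1, 3), Add(Mul(l, D), D))) = Add(2, Mul(Rational(1, 3), Add(Mul(D, l), D))) = Add(2, Mul(Rational(1, 3), Add(D, Mul(D, l)))) = Add(2, Add(Mul(Rational(1, 3), D), Mul(Rational(1, 3), D, l))) = Add(2, Mul(Rational(1, 3), D), Mul(Rational(1, 3), D, l)))
Function('S')(M) = Add(-2, Pow(M, 2), Mul(M, Add(3, Pow(M, -1)))) (Function('S')(M) = Add(-8, Add(Add(Pow(M, 2), Mul(Add(2, Mul(Rational(1, 3), Mul(3, Pow(M, -1))), Mul(Rational(1, 3), Mul(3, Pow(M, -1)), M)), M)), 6)) = Add(-8, Add(Add(Pow(M, 2), Mul(Add(2, Pow(M, -1), 1), M)), 6)) = Add(-8, Add(Add(Pow(M, 2), Mul(Add(3, Pow(M, -1)), M)), 6)) = Add(-8, Add(Add(Pow(M, 2), Mul(M, Add(3, Pow(M, -1)))), 6)) = Add(-8, Add(6, Pow(M, 2), Mul(M, Add(3, Pow(M, -1))))) = Add(-2, Pow(M, 2), Mul(M, Add(3, Pow(M, -1)))))
Mul(Mul(Function('S')(-5), 2), 6) = Mul(Mul(Add(-1, Pow(-5, 2), Mul(3, -5)), 2), 6) = Mul(Mul(Add(-1, 25, -15), 2), 6) = Mul(Mul(9, 2), 6) = Mul(18, 6) = 108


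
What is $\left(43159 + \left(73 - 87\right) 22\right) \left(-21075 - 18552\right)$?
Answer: $-1698056577$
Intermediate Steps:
$\left(43159 + \left(73 - 87\right) 22\right) \left(-21075 - 18552\right) = \left(43159 - 308\right) \left(-39627\right) = 42851 \left(-39627\right) = -1698056577$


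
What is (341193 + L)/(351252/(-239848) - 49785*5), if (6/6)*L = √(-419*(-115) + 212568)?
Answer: -6819538222/4975376221 - 59962*√260753/14926128663 ≈ -1.3727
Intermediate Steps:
L = √260753 (L = √(-419*(-115) + 212568) = √(48185 + 212568) = √260753 ≈ 510.64)
(341193 + L)/(351252/(-239848) - 49785*5) = (341193 + √260753)/(351252/(-239848) - 49785*5) = (341193 + √260753)/(351252*(-1/239848) - 248925) = (341193 + √260753)/(-87813/59962 - 248925) = (341193 + √260753)/(-14926128663/59962) = (341193 + √260753)*(-59962/14926128663) = -6819538222/4975376221 - 59962*√260753/14926128663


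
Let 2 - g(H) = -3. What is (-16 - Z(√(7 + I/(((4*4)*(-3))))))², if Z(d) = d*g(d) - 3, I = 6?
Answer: 2727/8 + 65*√110/2 ≈ 681.74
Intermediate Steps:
g(H) = 5 (g(H) = 2 - 1*(-3) = 2 + 3 = 5)
Z(d) = -3 + 5*d (Z(d) = d*5 - 3 = 5*d - 3 = -3 + 5*d)
(-16 - Z(√(7 + I/(((4*4)*(-3))))))² = (-16 - (-3 + 5*√(7 + 6/(((4*4)*(-3))))))² = (-16 - (-3 + 5*√(7 + 6/((16*(-3))))))² = (-16 - (-3 + 5*√(7 + 6/(-48))))² = (-16 - (-3 + 5*√(7 + 6*(-1/48))))² = (-16 - (-3 + 5*√(7 - ⅛)))² = (-16 - (-3 + 5*√(55/8)))² = (-16 - (-3 + 5*(√110/4)))² = (-16 - (-3 + 5*√110/4))² = (-16 + (3 - 5*√110/4))² = (-13 - 5*√110/4)²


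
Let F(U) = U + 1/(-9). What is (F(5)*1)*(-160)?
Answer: -7040/9 ≈ -782.22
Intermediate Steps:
F(U) = -⅑ + U (F(U) = U - ⅑ = -⅑ + U)
(F(5)*1)*(-160) = ((-⅑ + 5)*1)*(-160) = ((44/9)*1)*(-160) = (44/9)*(-160) = -7040/9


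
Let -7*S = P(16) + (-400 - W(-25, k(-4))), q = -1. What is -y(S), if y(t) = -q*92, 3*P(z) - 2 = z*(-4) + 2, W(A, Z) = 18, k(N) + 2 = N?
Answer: -92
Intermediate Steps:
k(N) = -2 + N
P(z) = 4/3 - 4*z/3 (P(z) = ⅔ + (z*(-4) + 2)/3 = ⅔ + (-4*z + 2)/3 = ⅔ + (2 - 4*z)/3 = ⅔ + (⅔ - 4*z/3) = 4/3 - 4*z/3)
S = 438/7 (S = -((4/3 - 4/3*16) + (-400 - 1*18))/7 = -((4/3 - 64/3) + (-400 - 18))/7 = -(-20 - 418)/7 = -⅐*(-438) = 438/7 ≈ 62.571)
y(t) = 92 (y(t) = -(-1)*92 = -1*(-92) = 92)
-y(S) = -1*92 = -92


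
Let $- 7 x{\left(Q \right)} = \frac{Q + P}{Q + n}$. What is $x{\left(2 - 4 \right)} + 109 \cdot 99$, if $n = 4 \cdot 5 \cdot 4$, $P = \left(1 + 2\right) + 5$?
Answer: $\frac{981980}{91} \approx 10791.0$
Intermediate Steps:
$P = 8$ ($P = 3 + 5 = 8$)
$n = 80$ ($n = 20 \cdot 4 = 80$)
$x{\left(Q \right)} = - \frac{8 + Q}{7 \left(80 + Q\right)}$ ($x{\left(Q \right)} = - \frac{\left(Q + 8\right) \frac{1}{Q + 80}}{7} = - \frac{\left(8 + Q\right) \frac{1}{80 + Q}}{7} = - \frac{\frac{1}{80 + Q} \left(8 + Q\right)}{7} = - \frac{8 + Q}{7 \left(80 + Q\right)}$)
$x{\left(2 - 4 \right)} + 109 \cdot 99 = \frac{-8 - \left(2 - 4\right)}{7 \left(80 + \left(2 - 4\right)\right)} + 109 \cdot 99 = \frac{-8 - -2}{7 \left(80 - 2\right)} + 10791 = \frac{-8 + 2}{7 \cdot 78} + 10791 = \frac{1}{7} \cdot \frac{1}{78} \left(-6\right) + 10791 = - \frac{1}{91} + 10791 = \frac{981980}{91}$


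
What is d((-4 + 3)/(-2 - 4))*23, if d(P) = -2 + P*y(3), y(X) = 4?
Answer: -92/3 ≈ -30.667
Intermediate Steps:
d(P) = -2 + 4*P (d(P) = -2 + P*4 = -2 + 4*P)
d((-4 + 3)/(-2 - 4))*23 = (-2 + 4*((-4 + 3)/(-2 - 4)))*23 = (-2 + 4*(-1/(-6)))*23 = (-2 + 4*(-1*(-1/6)))*23 = (-2 + 4*(1/6))*23 = (-2 + 2/3)*23 = -4/3*23 = -92/3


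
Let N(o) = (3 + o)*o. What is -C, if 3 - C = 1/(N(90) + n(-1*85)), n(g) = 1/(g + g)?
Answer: -4268527/1422899 ≈ -2.9999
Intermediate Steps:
N(o) = o*(3 + o)
n(g) = 1/(2*g)
C = 4268527/1422899 (C = 3 - 1/(90*(3 + 90) + 1/(2*((-1*85)))) = 3 - 1/(90*93 + (1/2)/(-85)) = 3 - 1/(8370 + (1/2)*(-1/85)) = 3 - 1/(8370 - 1/170) = 3 - 1/1422899/170 = 3 - 1*170/1422899 = 3 - 170/1422899 = 4268527/1422899 ≈ 2.9999)
-C = -1*4268527/1422899 = -4268527/1422899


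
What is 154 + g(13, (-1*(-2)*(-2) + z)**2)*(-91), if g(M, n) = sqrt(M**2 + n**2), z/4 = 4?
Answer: 154 - 91*sqrt(20905) ≈ -13003.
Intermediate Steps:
z = 16 (z = 4*4 = 16)
154 + g(13, (-1*(-2)*(-2) + z)**2)*(-91) = 154 + sqrt(13**2 + ((-1*(-2)*(-2) + 16)**2)**2)*(-91) = 154 + sqrt(169 + ((2*(-2) + 16)**2)**2)*(-91) = 154 + sqrt(169 + ((-4 + 16)**2)**2)*(-91) = 154 + sqrt(169 + (12**2)**2)*(-91) = 154 + sqrt(169 + 144**2)*(-91) = 154 + sqrt(169 + 20736)*(-91) = 154 + sqrt(20905)*(-91) = 154 - 91*sqrt(20905)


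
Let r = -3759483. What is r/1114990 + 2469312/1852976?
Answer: -263310849033/129128106890 ≈ -2.0391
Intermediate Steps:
r/1114990 + 2469312/1852976 = -3759483/1114990 + 2469312/1852976 = -3759483*1/1114990 + 2469312*(1/1852976) = -3759483/1114990 + 154332/115811 = -263310849033/129128106890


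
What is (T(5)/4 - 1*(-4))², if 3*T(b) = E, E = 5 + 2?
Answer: 3025/144 ≈ 21.007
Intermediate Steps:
E = 7
T(b) = 7/3 (T(b) = (⅓)*7 = 7/3)
(T(5)/4 - 1*(-4))² = ((7/3)/4 - 1*(-4))² = ((7/3)*(¼) + 4)² = (7/12 + 4)² = (55/12)² = 3025/144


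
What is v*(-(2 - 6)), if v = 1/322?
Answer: 2/161 ≈ 0.012422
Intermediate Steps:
v = 1/322 ≈ 0.0031056
v*(-(2 - 6)) = (-(2 - 6))/322 = (-1*(-4))/322 = (1/322)*4 = 2/161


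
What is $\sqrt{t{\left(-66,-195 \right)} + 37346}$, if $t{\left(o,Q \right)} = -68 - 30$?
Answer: $8 \sqrt{582} \approx 193.0$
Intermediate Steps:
$t{\left(o,Q \right)} = -98$
$\sqrt{t{\left(-66,-195 \right)} + 37346} = \sqrt{-98 + 37346} = \sqrt{37248} = 8 \sqrt{582}$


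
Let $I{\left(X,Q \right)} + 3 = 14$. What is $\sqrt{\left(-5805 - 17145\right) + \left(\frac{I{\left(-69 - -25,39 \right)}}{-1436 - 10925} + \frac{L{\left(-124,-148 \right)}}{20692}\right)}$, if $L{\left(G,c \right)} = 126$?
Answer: $\frac{i \sqrt{7660174665934019822}}{18269558} \approx 151.49 i$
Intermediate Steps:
$I{\left(X,Q \right)} = 11$ ($I{\left(X,Q \right)} = -3 + 14 = 11$)
$\sqrt{\left(-5805 - 17145\right) + \left(\frac{I{\left(-69 - -25,39 \right)}}{-1436 - 10925} + \frac{L{\left(-124,-148 \right)}}{20692}\right)} = \sqrt{\left(-5805 - 17145\right) + \left(\frac{11}{-1436 - 10925} + \frac{126}{20692}\right)} = \sqrt{\left(-5805 - 17145\right) + \left(\frac{11}{-1436 - 10925} + 126 \cdot \frac{1}{20692}\right)} = \sqrt{-22950 + \left(\frac{11}{-12361} + \frac{9}{1478}\right)} = \sqrt{-22950 + \left(11 \left(- \frac{1}{12361}\right) + \frac{9}{1478}\right)} = \sqrt{-22950 + \left(- \frac{11}{12361} + \frac{9}{1478}\right)} = \sqrt{-22950 + \frac{94991}{18269558}} = \sqrt{- \frac{419286261109}{18269558}} = \frac{i \sqrt{7660174665934019822}}{18269558}$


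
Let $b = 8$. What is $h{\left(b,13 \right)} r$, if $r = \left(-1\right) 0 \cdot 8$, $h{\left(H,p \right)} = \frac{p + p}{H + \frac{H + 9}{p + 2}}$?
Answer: $0$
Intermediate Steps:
$h{\left(H,p \right)} = \frac{2 p}{H + \frac{9 + H}{2 + p}}$
$r = 0$ ($r = 0 \cdot 8 = 0$)
$h{\left(b,13 \right)} r = 2 \cdot 13 \frac{1}{9 + 3 \cdot 8 + 8 \cdot 13} \left(2 + 13\right) 0 = 2 \cdot 13 \frac{1}{9 + 24 + 104} \cdot 15 \cdot 0 = 2 \cdot 13 \cdot \frac{1}{137} \cdot 15 \cdot 0 = \frac{390}{137} \cdot 0 = 0$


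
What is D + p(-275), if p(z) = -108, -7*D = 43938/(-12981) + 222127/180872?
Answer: -589982749081/5478432008 ≈ -107.69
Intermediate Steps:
D = 1687907783/5478432008 (D = -(43938/(-12981) + 222127/180872)/7 = -(43938*(-1/12981) + 222127*(1/180872))/7 = -(-14646/4327 + 222127/180872)/7 = -⅐*(-1687907783/782633144) = 1687907783/5478432008 ≈ 0.30810)
D + p(-275) = 1687907783/5478432008 - 108 = -589982749081/5478432008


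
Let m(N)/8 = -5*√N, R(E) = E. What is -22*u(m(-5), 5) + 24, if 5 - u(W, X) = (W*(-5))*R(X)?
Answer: -86 + 22000*I*√5 ≈ -86.0 + 49194.0*I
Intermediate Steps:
m(N) = -40*√N (m(N) = 8*(-5*√N) = -40*√N)
u(W, X) = 5 + 5*W*X (u(W, X) = 5 - W*(-5)*X = 5 - (-5*W)*X = 5 - (-5)*W*X = 5 + 5*W*X)
-22*u(m(-5), 5) + 24 = -22*(5 + 5*(-40*I*√5)*5) + 24 = -22*(5 - 1000*I*√5) + 24 = (-110 + 22000*I*√5) + 24 = -86 + 22000*I*√5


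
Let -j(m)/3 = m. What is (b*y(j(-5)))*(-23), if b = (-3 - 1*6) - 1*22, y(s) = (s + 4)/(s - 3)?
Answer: 13547/12 ≈ 1128.9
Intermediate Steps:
j(m) = -3*m
y(s) = (4 + s)/(-3 + s)
b = -31 (b = (-3 - 6) - 22 = -9 - 22 = -31)
(b*y(j(-5)))*(-23) = -31*(4 - 3*(-5))/(-3 - 3*(-5))*(-23) = -31*(4 + 15)/(-3 + 15)*(-23) = -31*19/12*(-23) = -589/12*(-23) = 13547/12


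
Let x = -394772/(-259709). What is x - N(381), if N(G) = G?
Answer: -98554357/259709 ≈ -379.48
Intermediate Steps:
x = 394772/259709 (x = -394772*(-1/259709) = 394772/259709 ≈ 1.5201)
x - N(381) = 394772/259709 - 1*381 = 394772/259709 - 381 = -98554357/259709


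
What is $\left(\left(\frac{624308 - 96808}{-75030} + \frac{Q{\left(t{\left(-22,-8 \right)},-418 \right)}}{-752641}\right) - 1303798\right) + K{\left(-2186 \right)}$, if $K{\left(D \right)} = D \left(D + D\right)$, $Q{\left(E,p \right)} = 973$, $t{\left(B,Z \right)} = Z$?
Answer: $\frac{46607416170682493}{5647065423} \approx 8.2534 \cdot 10^{6}$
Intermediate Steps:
$K{\left(D \right)} = 2 D^{2}$ ($K{\left(D \right)} = D 2 D = 2 D^{2}$)
$\left(\left(\frac{624308 - 96808}{-75030} + \frac{Q{\left(t{\left(-22,-8 \right)},-418 \right)}}{-752641}\right) - 1303798\right) + K{\left(-2186 \right)} = \left(\left(\frac{624308 - 96808}{-75030} + \frac{973}{-752641}\right) - 1303798\right) + 2 \left(-2186\right)^{2} = \left(\left(\left(624308 - 96808\right) \left(- \frac{1}{75030}\right) + 973 \left(- \frac{1}{752641}\right)\right) - 1303798\right) + 2 \cdot 4778596 = \left(\left(527500 \left(- \frac{1}{75030}\right) - \frac{973}{752641}\right) - 1303798\right) + 9557192 = \left(\left(- \frac{52750}{7503} - \frac{973}{752641}\right) - 1303798\right) + 9557192 = \left(- \frac{39709113169}{5647065423} - 1303798\right) + 9557192 = - \frac{7362672313489723}{5647065423} + 9557192 = \frac{46607416170682493}{5647065423}$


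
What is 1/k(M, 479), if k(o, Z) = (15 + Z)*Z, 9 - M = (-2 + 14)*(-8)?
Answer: 1/236626 ≈ 4.2261e-6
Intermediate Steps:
M = 105 (M = 9 - (-2 + 14)*(-8) = 9 - 12*(-8) = 9 - 1*(-96) = 9 + 96 = 105)
k(o, Z) = Z*(15 + Z)
1/k(M, 479) = 1/(479*(15 + 479)) = 1/(479*494) = 1/236626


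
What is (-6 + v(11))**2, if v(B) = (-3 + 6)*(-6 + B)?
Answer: 81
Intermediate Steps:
v(B) = -18 + 3*B (v(B) = 3*(-6 + B) = -18 + 3*B)
(-6 + v(11))**2 = (-6 + (-18 + 3*11))**2 = (-6 + (-18 + 33))**2 = (-6 + 15)**2 = 9**2 = 81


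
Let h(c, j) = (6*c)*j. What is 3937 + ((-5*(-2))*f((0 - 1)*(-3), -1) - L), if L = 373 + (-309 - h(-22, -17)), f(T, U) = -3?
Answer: 6087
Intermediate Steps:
h(c, j) = 6*c*j
L = -2180 (L = 373 + (-309 - 6*(-22)*(-17)) = 373 + (-309 - 1*2244) = 373 + (-309 - 2244) = 373 - 2553 = -2180)
3937 + ((-5*(-2))*f((0 - 1)*(-3), -1) - L) = 3937 + (-5*(-2)*(-3) - 1*(-2180)) = 3937 + (10*(-3) + 2180) = 3937 + (-30 + 2180) = 3937 + 2150 = 6087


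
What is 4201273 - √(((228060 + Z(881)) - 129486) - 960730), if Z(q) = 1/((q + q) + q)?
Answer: 4201273 - I*√6022546765401/2643 ≈ 4.2013e+6 - 928.52*I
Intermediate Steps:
Z(q) = 1/(3*q) (Z(q) = 1/(2*q + q) = 1/(3*q))
4201273 - √(((228060 + Z(881)) - 129486) - 960730) = 4201273 - √(((228060 + (⅓)/881) - 129486) - 960730) = 4201273 - √(((228060 + (⅓)*(1/881)) - 129486) - 960730) = 4201273 - √(((228060 + 1/2643) - 129486) - 960730) = 4201273 - √((602762581/2643 - 129486) - 960730) = 4201273 - √(260531083/2643 - 960730) = 4201273 - √(-2278678307/2643) = 4201273 - I*√6022546765401/2643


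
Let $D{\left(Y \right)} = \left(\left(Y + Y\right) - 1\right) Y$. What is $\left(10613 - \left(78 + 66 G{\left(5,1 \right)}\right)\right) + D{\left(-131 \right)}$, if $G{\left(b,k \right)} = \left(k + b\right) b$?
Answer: $43008$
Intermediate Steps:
$G{\left(b,k \right)} = b \left(b + k\right)$ ($G{\left(b,k \right)} = \left(b + k\right) b = b \left(b + k\right)$)
$D{\left(Y \right)} = Y \left(-1 + 2 Y\right)$ ($D{\left(Y \right)} = \left(2 Y - 1\right) Y = \left(-1 + 2 Y\right) Y = Y \left(-1 + 2 Y\right)$)
$\left(10613 - \left(78 + 66 G{\left(5,1 \right)}\right)\right) + D{\left(-131 \right)} = \left(10613 - \left(78 + 66 \cdot 5 \left(5 + 1\right)\right)\right) - 131 \left(-1 + 2 \left(-131\right)\right) = \left(10613 - \left(78 + 66 \cdot 5 \cdot 6\right)\right) - 131 \left(-1 - 262\right) = \left(10613 - 2058\right) - -34453 = \left(10613 - 2058\right) + 34453 = 8555 + 34453 = 43008$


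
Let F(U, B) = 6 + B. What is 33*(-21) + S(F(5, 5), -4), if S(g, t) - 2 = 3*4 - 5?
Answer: -684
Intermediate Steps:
S(g, t) = 9 (S(g, t) = 2 + (3*4 - 5) = 2 + (12 - 5) = 2 + 7 = 9)
33*(-21) + S(F(5, 5), -4) = 33*(-21) + 9 = -693 + 9 = -684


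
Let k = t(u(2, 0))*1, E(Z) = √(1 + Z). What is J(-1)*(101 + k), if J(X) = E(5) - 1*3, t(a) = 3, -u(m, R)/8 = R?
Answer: -312 + 104*√6 ≈ -57.253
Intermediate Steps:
u(m, R) = -8*R
J(X) = -3 + √6 (J(X) = √(1 + 5) - 1*3 = √6 - 3 = -3 + √6)
k = 3 (k = 3*1 = 3)
J(-1)*(101 + k) = (-3 + √6)*(101 + 3) = (-3 + √6)*104 = -312 + 104*√6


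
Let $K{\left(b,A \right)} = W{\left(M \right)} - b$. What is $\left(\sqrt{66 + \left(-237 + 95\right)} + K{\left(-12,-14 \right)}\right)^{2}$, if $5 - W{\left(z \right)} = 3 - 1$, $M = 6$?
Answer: $149 + 60 i \sqrt{19} \approx 149.0 + 261.53 i$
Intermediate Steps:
$W{\left(z \right)} = 3$ ($W{\left(z \right)} = 5 - \left(3 - 1\right) = 5 - 2 = 3$)
$K{\left(b,A \right)} = 3 - b$
$\left(\sqrt{66 + \left(-237 + 95\right)} + K{\left(-12,-14 \right)}\right)^{2} = \left(\sqrt{66 + \left(-237 + 95\right)} + \left(3 - -12\right)\right)^{2} = \left(\sqrt{66 - 142} + \left(3 + 12\right)\right)^{2} = \left(\sqrt{-76} + 15\right)^{2} = \left(2 i \sqrt{19} + 15\right)^{2} = \left(15 + 2 i \sqrt{19}\right)^{2}$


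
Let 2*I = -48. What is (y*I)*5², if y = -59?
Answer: 35400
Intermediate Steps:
I = -24 (I = (½)*(-48) = -24)
(y*I)*5² = -59*(-24)*5² = 1416*25 = 35400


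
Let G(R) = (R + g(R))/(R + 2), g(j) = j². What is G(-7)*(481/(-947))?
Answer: 20202/4735 ≈ 4.2665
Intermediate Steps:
G(R) = (R + R²)/(2 + R) (G(R) = (R + R²)/(R + 2) = (R + R²)/(2 + R))
G(-7)*(481/(-947)) = (-7*(1 - 7)/(2 - 7))*(481/(-947)) = (-7*(-6)/(-5))*(481*(-1/947)) = -7*(-⅕)*(-6)*(-481/947) = -42/5*(-481/947) = 20202/4735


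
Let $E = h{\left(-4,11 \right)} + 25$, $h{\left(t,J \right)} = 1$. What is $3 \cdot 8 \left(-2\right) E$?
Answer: $-1248$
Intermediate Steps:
$E = 26$ ($E = 1 + 25 = 26$)
$3 \cdot 8 \left(-2\right) E = 3 \cdot 8 \left(-2\right) 26 = 24 \left(-2\right) 26 = \left(-48\right) 26 = -1248$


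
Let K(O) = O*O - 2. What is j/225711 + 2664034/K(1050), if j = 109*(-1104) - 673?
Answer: 233944798846/124422963039 ≈ 1.8802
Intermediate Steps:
K(O) = -2 + O² (K(O) = O² - 2 = -2 + O²)
j = -121009 (j = -120336 - 673 = -121009)
j/225711 + 2664034/K(1050) = -121009/225711 + 2664034/(-2 + 1050²) = -121009*1/225711 + 2664034/(-2 + 1102500) = -121009/225711 + 2664034/1102498 = -121009/225711 + 2664034*(1/1102498) = -121009/225711 + 1332017/551249 = 233944798846/124422963039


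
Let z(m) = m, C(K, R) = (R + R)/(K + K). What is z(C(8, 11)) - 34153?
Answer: -273213/8 ≈ -34152.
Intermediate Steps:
C(K, R) = R/K (C(K, R) = (2*R)/((2*K)) = (2*R)*(1/(2*K)) = R/K)
z(C(8, 11)) - 34153 = 11/8 - 34153 = -273213/8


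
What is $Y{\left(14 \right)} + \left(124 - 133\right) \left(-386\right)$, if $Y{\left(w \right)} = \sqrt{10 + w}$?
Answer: $3474 + 2 \sqrt{6} \approx 3478.9$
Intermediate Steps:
$Y{\left(14 \right)} + \left(124 - 133\right) \left(-386\right) = \sqrt{10 + 14} + \left(124 - 133\right) \left(-386\right) = \sqrt{24} - -3474 = 2 \sqrt{6} + 3474 = 3474 + 2 \sqrt{6}$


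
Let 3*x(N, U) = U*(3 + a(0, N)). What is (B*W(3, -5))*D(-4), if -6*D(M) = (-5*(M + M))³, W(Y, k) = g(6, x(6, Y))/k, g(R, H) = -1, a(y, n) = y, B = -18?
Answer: 38400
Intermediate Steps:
x(N, U) = U (x(N, U) = (U*(3 + 0))/3 = (U*3)/3 = (3*U)/3 = U)
W(Y, k) = -1/k
D(M) = 500*M³/3 (D(M) = -(-125*(M + M)³)/6 = -(-1000*M³)/6 = -(-500)*M³/3 = 500*M³/3)
(B*W(3, -5))*D(-4) = (-(-18)/(-5))*((500/3)*(-4)³) = (-(-18)*(-1)/5)*((500/3)*(-64)) = -18*⅕*(-32000/3) = -18/5*(-32000/3) = 38400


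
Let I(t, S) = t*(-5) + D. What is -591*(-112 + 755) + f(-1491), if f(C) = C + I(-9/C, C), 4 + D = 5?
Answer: -189607006/497 ≈ -3.8150e+5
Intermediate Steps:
D = 1 (D = -4 + 5 = 1)
I(t, S) = 1 - 5*t (I(t, S) = t*(-5) + 1 = -5*t + 1 = 1 - 5*t)
f(C) = 1 + C + 45/C (f(C) = C + (1 - (-45)/C) = C + (1 + 45/C) = 1 + C + 45/C)
-591*(-112 + 755) + f(-1491) = -591*(-112 + 755) + (1 - 1491 + 45/(-1491)) = -591*643 + (1 - 1491 + 45*(-1/1491)) = -380013 + (1 - 1491 - 15/497) = -380013 - 740545/497 = -189607006/497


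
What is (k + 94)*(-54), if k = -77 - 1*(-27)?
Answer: -2376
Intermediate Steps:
k = -50 (k = -77 + 27 = -50)
(k + 94)*(-54) = (-50 + 94)*(-54) = 44*(-54) = -2376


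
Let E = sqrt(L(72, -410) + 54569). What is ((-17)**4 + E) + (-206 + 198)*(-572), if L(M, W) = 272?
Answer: 88097 + sqrt(54841) ≈ 88331.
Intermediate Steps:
E = sqrt(54841) (E = sqrt(272 + 54569) = sqrt(54841) ≈ 234.18)
((-17)**4 + E) + (-206 + 198)*(-572) = ((-17)**4 + sqrt(54841)) + (-206 + 198)*(-572) = (83521 + sqrt(54841)) - 8*(-572) = (83521 + sqrt(54841)) + 4576 = 88097 + sqrt(54841)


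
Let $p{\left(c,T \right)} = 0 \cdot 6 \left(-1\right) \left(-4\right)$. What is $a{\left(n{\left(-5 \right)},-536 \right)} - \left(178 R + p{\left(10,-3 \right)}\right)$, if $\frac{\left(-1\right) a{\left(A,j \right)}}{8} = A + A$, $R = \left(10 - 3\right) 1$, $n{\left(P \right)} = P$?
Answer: $-1166$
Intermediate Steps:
$p{\left(c,T \right)} = 0$ ($p{\left(c,T \right)} = 0 \left(-6\right) \left(-4\right) = 0 \left(-4\right) = 0$)
$R = 7$ ($R = 7 \cdot 1 = 7$)
$a{\left(A,j \right)} = - 16 A$ ($a{\left(A,j \right)} = - 8 \left(A + A\right) = - 8 \cdot 2 A = - 16 A$)
$a{\left(n{\left(-5 \right)},-536 \right)} - \left(178 R + p{\left(10,-3 \right)}\right) = \left(-16\right) \left(-5\right) - \left(178 \cdot 7 + 0\right) = 80 - \left(1246 + 0\right) = 80 - 1246 = -1166$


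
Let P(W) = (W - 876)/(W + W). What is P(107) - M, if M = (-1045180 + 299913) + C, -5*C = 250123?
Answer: 850958167/1070 ≈ 7.9529e+5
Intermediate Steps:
C = -250123/5 (C = -⅕*250123 = -250123/5 ≈ -50025.)
P(W) = (-876 + W)/(2*W) (P(W) = (-876 + W)/((2*W)) = (-876 + W)*(1/(2*W)) = (-876 + W)/(2*W))
M = -3976458/5 (M = (-1045180 + 299913) - 250123/5 = -745267 - 250123/5 = -3976458/5 ≈ -7.9529e+5)
P(107) - M = (½)*(-876 + 107)/107 - 1*(-3976458/5) = (½)*(1/107)*(-769) + 3976458/5 = -769/214 + 3976458/5 = 850958167/1070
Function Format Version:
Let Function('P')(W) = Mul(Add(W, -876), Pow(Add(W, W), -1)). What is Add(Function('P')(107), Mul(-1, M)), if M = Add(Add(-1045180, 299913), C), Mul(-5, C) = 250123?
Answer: Rational(850958167, 1070) ≈ 7.9529e+5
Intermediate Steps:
C = Rational(-250123, 5) (C = Mul(Rational(-1, 5), 250123) = Rational(-250123, 5) ≈ -50025.)
Function('P')(W) = Mul(Rational(1, 2), Pow(W, -1), Add(-876, W)) (Function('P')(W) = Mul(Add(-876, W), Pow(Mul(2, W), -1)) = Mul(Add(-876, W), Mul(Rational(1, 2), Pow(W, -1))) = Mul(Rational(1, 2), Pow(W, -1), Add(-876, W)))
M = Rational(-3976458, 5) (M = Add(Add(-1045180, 299913), Rational(-250123, 5)) = Add(-745267, Rational(-250123, 5)) = Rational(-3976458, 5) ≈ -7.9529e+5)
Add(Function('P')(107), Mul(-1, M)) = Add(Mul(Rational(1, 2), Pow(107, -1), Add(-876, 107)), Mul(-1, Rational(-3976458, 5))) = Add(Mul(Rational(1, 2), Rational(1, 107), -769), Rational(3976458, 5)) = Add(Rational(-769, 214), Rational(3976458, 5)) = Rational(850958167, 1070)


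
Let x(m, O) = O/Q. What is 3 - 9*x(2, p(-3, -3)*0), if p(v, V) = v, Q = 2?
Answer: 3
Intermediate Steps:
x(m, O) = O/2
3 - 9*x(2, p(-3, -3)*0) = 3 - 9*(-3*0)/2 = 3 - 9*0/2 = 3 - 9*0 = 3 + 0 = 3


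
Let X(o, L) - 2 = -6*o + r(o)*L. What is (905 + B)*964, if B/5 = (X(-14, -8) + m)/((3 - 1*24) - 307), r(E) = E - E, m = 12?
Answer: 35710175/41 ≈ 8.7098e+5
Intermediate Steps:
r(E) = 0
X(o, L) = 2 - 6*o (X(o, L) = 2 + (-6*o + 0*L) = 2 + (-6*o + 0) = 2 - 6*o)
B = -245/164 (B = 5*(((2 - 6*(-14)) + 12)/((3 - 1*24) - 307)) = 5*(((2 + 84) + 12)/((3 - 24) - 307)) = 5*((86 + 12)/(-21 - 307)) = 5*(98/(-328)) = 5*(98*(-1/328)) = 5*(-49/164) = -245/164 ≈ -1.4939)
(905 + B)*964 = (905 - 245/164)*964 = (148175/164)*964 = 35710175/41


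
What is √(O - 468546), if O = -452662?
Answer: 2*I*√230302 ≈ 959.8*I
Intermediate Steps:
√(O - 468546) = √(-452662 - 468546) = √(-921208) = 2*I*√230302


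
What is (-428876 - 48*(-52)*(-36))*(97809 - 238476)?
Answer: 72968474244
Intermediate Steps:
(-428876 - 48*(-52)*(-36))*(97809 - 238476) = (-428876 + 2496*(-36))*(-140667) = (-428876 - 89856)*(-140667) = -518732*(-140667) = 72968474244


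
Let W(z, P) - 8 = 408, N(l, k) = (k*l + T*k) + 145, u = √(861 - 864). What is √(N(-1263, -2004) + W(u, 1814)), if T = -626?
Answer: √3786117 ≈ 1945.8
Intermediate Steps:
u = I*√3 (u = √(-3) = I*√3 ≈ 1.732*I)
N(l, k) = 145 - 626*k + k*l (N(l, k) = (k*l - 626*k) + 145 = (-626*k + k*l) + 145 = 145 - 626*k + k*l)
W(z, P) = 416 (W(z, P) = 8 + 408 = 416)
√(N(-1263, -2004) + W(u, 1814)) = √((145 - 626*(-2004) - 2004*(-1263)) + 416) = √((145 + 1254504 + 2531052) + 416) = √(3785701 + 416) = √3786117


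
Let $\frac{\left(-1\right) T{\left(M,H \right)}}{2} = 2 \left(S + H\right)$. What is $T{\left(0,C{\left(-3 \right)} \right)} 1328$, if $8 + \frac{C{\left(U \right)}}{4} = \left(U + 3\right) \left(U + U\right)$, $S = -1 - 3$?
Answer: $191232$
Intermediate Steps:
$S = -4$
$C{\left(U \right)} = -32 + 8 U \left(3 + U\right)$ ($C{\left(U \right)} = -32 + 4 \left(U + 3\right) \left(U + U\right) = -32 + 4 \left(3 + U\right) 2 U = -32 + 4 \cdot 2 U \left(3 + U\right) = -32 + 8 U \left(3 + U\right)$)
$T{\left(M,H \right)} = 16 - 4 H$ ($T{\left(M,H \right)} = - 2 \cdot 2 \left(-4 + H\right) = - 2 \left(-8 + 2 H\right) = 16 - 4 H$)
$T{\left(0,C{\left(-3 \right)} \right)} 1328 = \left(16 - 4 \left(-32 + 8 \left(-3\right)^{2} + 24 \left(-3\right)\right)\right) 1328 = \left(16 - 4 \left(-32 + 8 \cdot 9 - 72\right)\right) 1328 = \left(16 - 4 \left(-32 + 72 - 72\right)\right) 1328 = \left(16 - -128\right) 1328 = \left(16 + 128\right) 1328 = 144 \cdot 1328 = 191232$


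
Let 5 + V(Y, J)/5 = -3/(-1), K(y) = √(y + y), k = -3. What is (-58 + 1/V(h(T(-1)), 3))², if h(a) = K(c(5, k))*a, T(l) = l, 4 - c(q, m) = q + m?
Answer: 337561/100 ≈ 3375.6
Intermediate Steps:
c(q, m) = 4 - m - q (c(q, m) = 4 - (q + m) = 4 - (m + q) = 4 + (-m - q) = 4 - m - q)
K(y) = √2*√y (K(y) = √(2*y) = √2*√y)
h(a) = 2*a (h(a) = (√2*√(4 - 1*(-3) - 1*5))*a = (√2*√(4 + 3 - 5))*a = (√2*√2)*a = 2*a)
V(Y, J) = -10 (V(Y, J) = -25 + 5*(-3/(-1)) = -25 + 5*(-3*(-1)) = -25 + 5*3 = -25 + 15 = -10)
(-58 + 1/V(h(T(-1)), 3))² = (-58 + 1/(-10))² = (-58 - ⅒)² = (-581/10)² = 337561/100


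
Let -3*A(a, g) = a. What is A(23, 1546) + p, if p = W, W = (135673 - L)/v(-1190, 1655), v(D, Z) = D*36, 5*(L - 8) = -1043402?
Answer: -160187/10200 ≈ -15.705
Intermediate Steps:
L = -1043362/5 (L = 8 + (1/5)*(-1043402) = 8 - 1043402/5 = -1043362/5 ≈ -2.0867e+5)
v(D, Z) = 36*D
A(a, g) = -a/3
W = -27329/3400 (W = (135673 - 1*(-1043362/5))/((36*(-1190))) = (135673 + 1043362/5)/(-42840) = (1721727/5)*(-1/42840) = -27329/3400 ≈ -8.0379)
p = -27329/3400 ≈ -8.0379
A(23, 1546) + p = -1/3*23 - 27329/3400 = -23/3 - 27329/3400 = -160187/10200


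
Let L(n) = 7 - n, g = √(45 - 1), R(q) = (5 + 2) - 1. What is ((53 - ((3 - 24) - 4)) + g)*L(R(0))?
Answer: 78 + 2*√11 ≈ 84.633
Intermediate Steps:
R(q) = 6 (R(q) = 7 - 1 = 6)
g = 2*√11 (g = √44 = 2*√11 ≈ 6.6332)
((53 - ((3 - 24) - 4)) + g)*L(R(0)) = ((53 - ((3 - 24) - 4)) + 2*√11)*(7 - 1*6) = ((53 - (-21 - 4)) + 2*√11)*(7 - 6) = ((53 - 1*(-25)) + 2*√11)*1 = ((53 + 25) + 2*√11)*1 = (78 + 2*√11)*1 = 78 + 2*√11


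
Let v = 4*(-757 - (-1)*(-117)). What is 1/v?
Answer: -1/3496 ≈ -0.00028604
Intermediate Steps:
v = -3496 (v = 4*(-757 - 1*117) = 4*(-757 - 117) = 4*(-874) = -3496)
1/v = 1/(-3496) = -1/3496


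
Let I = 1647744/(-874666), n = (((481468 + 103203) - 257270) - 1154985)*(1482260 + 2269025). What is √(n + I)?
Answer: 16*I*√2319405482889226469881/437333 ≈ 1.762e+6*I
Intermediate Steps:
n = -3104503445440 (n = ((584671 - 257270) - 1154985)*3751285 = (327401 - 1154985)*3751285 = -827584*3751285 = -3104503445440)
I = -823872/437333 (I = 1647744*(-1/874666) = -823872/437333 ≈ -1.8839)
√(n + I) = √(-3104503445440 - 823872/437333) = √(-1357701805305435392/437333) = 16*I*√2319405482889226469881/437333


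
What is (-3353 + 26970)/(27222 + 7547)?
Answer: 23617/34769 ≈ 0.67925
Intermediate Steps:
(-3353 + 26970)/(27222 + 7547) = 23617/34769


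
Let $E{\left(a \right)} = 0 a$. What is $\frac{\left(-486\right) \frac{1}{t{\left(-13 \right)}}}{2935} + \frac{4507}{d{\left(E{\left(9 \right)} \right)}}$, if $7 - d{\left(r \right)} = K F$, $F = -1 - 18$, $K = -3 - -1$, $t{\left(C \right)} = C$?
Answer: $- \frac{171949519}{1182805} \approx -145.37$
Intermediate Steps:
$E{\left(a \right)} = 0$
$K = -2$ ($K = -3 + 1 = -2$)
$F = -19$ ($F = -1 - 18 = -19$)
$d{\left(r \right)} = -31$ ($d{\left(r \right)} = 7 - \left(-2\right) \left(-19\right) = 7 - 38 = -31$)
$\frac{\left(-486\right) \frac{1}{t{\left(-13 \right)}}}{2935} + \frac{4507}{d{\left(E{\left(9 \right)} \right)}} = \frac{\left(-486\right) \frac{1}{-13}}{2935} + \frac{4507}{-31} = \left(-486\right) \left(- \frac{1}{13}\right) \frac{1}{2935} + 4507 \left(- \frac{1}{31}\right) = \frac{486}{13} \cdot \frac{1}{2935} - \frac{4507}{31} = \frac{486}{38155} - \frac{4507}{31} = - \frac{171949519}{1182805}$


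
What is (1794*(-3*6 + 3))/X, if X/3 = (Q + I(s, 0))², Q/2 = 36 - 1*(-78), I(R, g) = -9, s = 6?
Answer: -2990/15987 ≈ -0.18703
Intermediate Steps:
Q = 228 (Q = 2*(36 - 1*(-78)) = 2*(36 + 78) = 2*114 = 228)
X = 143883 (X = 3*(228 - 9)² = 3*219² = 3*47961 = 143883)
(1794*(-3*6 + 3))/X = (1794*(-3*6 + 3))/143883 = (1794*(-18 + 3))*(1/143883) = (1794*(-15))*(1/143883) = -26910*1/143883 = -2990/15987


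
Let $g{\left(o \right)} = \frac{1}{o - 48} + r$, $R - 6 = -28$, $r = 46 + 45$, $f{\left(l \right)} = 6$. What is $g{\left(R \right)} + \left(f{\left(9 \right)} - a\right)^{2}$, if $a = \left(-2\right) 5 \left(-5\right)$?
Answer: $\frac{141889}{70} \approx 2027.0$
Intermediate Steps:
$r = 91$
$R = -22$ ($R = 6 - 28 = -22$)
$a = 50$ ($a = \left(-10\right) \left(-5\right) = 50$)
$g{\left(o \right)} = 91 + \frac{1}{-48 + o}$ ($g{\left(o \right)} = \frac{1}{o - 48} + 91 = \frac{1}{-48 + o} + 91 = 91 + \frac{1}{-48 + o}$)
$g{\left(R \right)} + \left(f{\left(9 \right)} - a\right)^{2} = \frac{-4367 + 91 \left(-22\right)}{-48 - 22} + \left(6 - 50\right)^{2} = \frac{-4367 - 2002}{-70} + \left(6 - 50\right)^{2} = \left(- \frac{1}{70}\right) \left(-6369\right) + \left(-44\right)^{2} = \frac{6369}{70} + 1936 = \frac{141889}{70}$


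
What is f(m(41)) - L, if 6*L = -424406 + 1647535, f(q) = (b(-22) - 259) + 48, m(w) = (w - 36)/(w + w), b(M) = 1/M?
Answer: -6734174/33 ≈ -2.0407e+5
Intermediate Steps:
m(w) = (-36 + w)/(2*w) (m(w) = (-36 + w)/((2*w)) = (-36 + w)*(1/(2*w)) = (-36 + w)/(2*w))
f(q) = -4643/22 (f(q) = (1/(-22) - 259) + 48 = (-1/22 - 259) + 48 = -5699/22 + 48 = -4643/22)
L = 1223129/6 (L = (-424406 + 1647535)/6 = (⅙)*1223129 = 1223129/6 ≈ 2.0385e+5)
f(m(41)) - L = -4643/22 - 1*1223129/6 = -4643/22 - 1223129/6 = -6734174/33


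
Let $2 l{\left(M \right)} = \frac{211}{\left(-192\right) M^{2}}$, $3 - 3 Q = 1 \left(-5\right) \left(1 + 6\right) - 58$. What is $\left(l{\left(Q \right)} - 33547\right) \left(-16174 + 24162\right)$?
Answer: $- \frac{26342861073911}{98304} \approx -2.6797 \cdot 10^{8}$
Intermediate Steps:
$Q = 32$ ($Q = 1 - \frac{1 \left(-5\right) \left(1 + 6\right) - 58}{3} = 1 - \frac{\left(-5\right) 7 - 58}{3} = 1 - \frac{-35 - 58}{3} = 1 - -31 = 1 + 31 = 32$)
$l{\left(M \right)} = - \frac{211}{384 M^{2}}$ ($l{\left(M \right)} = \frac{211 \frac{1}{\left(-192\right) M^{2}}}{2} = \frac{211 \left(- \frac{1}{192 M^{2}}\right)}{2} = \frac{\left(- \frac{211}{192}\right) \frac{1}{M^{2}}}{2} = - \frac{211}{384 M^{2}}$)
$\left(l{\left(Q \right)} - 33547\right) \left(-16174 + 24162\right) = \left(- \frac{211}{384 \cdot 1024} - 33547\right) \left(-16174 + 24162\right) = \left(\left(- \frac{211}{384}\right) \frac{1}{1024} - 33547\right) 7988 = \left(- \frac{211}{393216} - 33547\right) 7988 = \left(- \frac{13191217363}{393216}\right) 7988 = - \frac{26342861073911}{98304}$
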